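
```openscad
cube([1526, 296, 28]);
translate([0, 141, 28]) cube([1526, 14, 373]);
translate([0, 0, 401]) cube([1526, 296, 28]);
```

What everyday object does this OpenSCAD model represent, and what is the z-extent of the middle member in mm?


An I-beam. The web height is 373 mm.

Two wide flanges with a thin centred web — an I-beam. Overall 429 mm minus two 28 mm flanges gives a web of 429 − 2·28 = 373 mm.


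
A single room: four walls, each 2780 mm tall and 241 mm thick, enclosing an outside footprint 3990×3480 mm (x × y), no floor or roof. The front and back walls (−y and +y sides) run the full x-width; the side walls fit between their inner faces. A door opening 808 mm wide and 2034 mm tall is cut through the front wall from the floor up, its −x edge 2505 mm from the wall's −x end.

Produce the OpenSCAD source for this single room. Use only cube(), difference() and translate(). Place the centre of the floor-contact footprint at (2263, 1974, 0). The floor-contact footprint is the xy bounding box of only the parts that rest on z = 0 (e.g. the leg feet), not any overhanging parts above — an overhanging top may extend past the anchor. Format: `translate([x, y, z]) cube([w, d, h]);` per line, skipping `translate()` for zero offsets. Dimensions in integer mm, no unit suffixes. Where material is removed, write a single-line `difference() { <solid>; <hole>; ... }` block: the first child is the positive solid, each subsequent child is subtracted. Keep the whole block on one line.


difference() { translate([268, 234, 0]) cube([3990, 241, 2780]); translate([2773, 234, 0]) cube([808, 241, 2034]); }
translate([268, 3473, 0]) cube([3990, 241, 2780]);
translate([268, 475, 0]) cube([241, 2998, 2780]);
translate([4017, 475, 0]) cube([241, 2998, 2780]);


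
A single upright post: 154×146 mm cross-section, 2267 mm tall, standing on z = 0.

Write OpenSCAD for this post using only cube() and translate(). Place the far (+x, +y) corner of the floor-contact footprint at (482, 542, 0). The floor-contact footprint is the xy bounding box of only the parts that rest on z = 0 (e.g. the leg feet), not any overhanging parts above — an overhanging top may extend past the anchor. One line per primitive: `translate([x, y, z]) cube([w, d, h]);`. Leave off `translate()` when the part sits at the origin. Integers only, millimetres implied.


translate([328, 396, 0]) cube([154, 146, 2267]);


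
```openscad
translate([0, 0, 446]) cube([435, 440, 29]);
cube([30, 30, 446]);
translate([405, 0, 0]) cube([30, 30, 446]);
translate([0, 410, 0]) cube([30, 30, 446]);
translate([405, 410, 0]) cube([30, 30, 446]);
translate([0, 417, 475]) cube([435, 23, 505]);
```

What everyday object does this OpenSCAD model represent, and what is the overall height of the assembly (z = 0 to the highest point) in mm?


A chair. The overall height is 980 mm.

A slab on four corner posts with a tall panel at the back — a chair. The seat slab sits at z = 446 with thickness 29, and the 505 mm backrest starts at the seat top, so the overall height is 446 + 29 + 505 = 980 mm.


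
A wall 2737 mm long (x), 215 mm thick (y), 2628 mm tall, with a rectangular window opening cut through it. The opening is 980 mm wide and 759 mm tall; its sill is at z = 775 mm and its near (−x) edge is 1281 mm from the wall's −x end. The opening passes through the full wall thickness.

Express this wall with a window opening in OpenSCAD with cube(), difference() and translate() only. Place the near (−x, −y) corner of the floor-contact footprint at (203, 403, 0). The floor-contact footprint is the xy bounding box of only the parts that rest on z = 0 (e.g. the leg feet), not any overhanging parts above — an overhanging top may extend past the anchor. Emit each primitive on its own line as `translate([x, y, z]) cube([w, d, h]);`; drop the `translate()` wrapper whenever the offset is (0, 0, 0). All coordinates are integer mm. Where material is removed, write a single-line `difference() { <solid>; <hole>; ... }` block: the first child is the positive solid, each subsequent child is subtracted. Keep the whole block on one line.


difference() { translate([203, 403, 0]) cube([2737, 215, 2628]); translate([1484, 403, 775]) cube([980, 215, 759]); }


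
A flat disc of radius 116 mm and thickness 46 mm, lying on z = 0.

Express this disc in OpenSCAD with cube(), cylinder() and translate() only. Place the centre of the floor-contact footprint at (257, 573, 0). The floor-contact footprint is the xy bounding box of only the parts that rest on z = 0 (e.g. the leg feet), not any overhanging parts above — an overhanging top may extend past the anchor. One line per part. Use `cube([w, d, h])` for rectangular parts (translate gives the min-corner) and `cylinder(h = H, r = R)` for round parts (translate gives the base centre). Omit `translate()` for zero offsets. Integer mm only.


translate([257, 573, 0]) cylinder(h = 46, r = 116);


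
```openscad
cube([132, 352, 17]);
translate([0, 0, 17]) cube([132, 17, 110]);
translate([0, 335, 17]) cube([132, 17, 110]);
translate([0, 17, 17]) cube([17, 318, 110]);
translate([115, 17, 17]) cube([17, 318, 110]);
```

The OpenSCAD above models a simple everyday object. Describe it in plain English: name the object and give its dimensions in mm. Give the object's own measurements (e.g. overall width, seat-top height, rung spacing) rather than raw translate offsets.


An open-topped rectangular box: outside dimensions 132×352×127 mm, with a uniform wall and base thickness of 17 mm. The base is a full 132×352 slab on the floor; four walls sit on top of the base. The front and back walls (the −y and +y sides) span the full width; the two side walls fit between them.


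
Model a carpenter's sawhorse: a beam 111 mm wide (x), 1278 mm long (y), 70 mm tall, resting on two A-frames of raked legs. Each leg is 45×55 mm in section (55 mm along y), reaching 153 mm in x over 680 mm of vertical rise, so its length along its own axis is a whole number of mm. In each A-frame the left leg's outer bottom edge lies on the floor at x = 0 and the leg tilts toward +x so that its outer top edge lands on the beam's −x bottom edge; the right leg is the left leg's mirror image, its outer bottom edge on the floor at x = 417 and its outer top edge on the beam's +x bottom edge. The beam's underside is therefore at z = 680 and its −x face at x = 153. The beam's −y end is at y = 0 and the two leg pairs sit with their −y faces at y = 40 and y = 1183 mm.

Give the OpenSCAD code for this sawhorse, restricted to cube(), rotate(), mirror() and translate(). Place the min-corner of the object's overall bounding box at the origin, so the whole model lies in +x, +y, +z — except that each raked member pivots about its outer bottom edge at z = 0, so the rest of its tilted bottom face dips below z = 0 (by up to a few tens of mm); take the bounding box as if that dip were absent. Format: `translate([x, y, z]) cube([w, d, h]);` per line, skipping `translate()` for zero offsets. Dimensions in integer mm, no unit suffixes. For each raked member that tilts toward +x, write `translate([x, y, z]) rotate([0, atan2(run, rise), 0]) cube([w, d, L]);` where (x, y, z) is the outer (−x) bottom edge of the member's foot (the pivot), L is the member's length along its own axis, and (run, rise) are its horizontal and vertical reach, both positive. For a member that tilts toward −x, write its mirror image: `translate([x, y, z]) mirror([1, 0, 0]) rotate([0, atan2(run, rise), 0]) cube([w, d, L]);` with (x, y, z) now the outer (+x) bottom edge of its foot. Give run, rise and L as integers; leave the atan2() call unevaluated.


translate([153, 0, 680]) cube([111, 1278, 70]);
translate([0, 40, 0]) rotate([0, atan2(153, 680), 0]) cube([45, 55, 697]);
translate([417, 40, 0]) mirror([1, 0, 0]) rotate([0, atan2(153, 680), 0]) cube([45, 55, 697]);
translate([0, 1183, 0]) rotate([0, atan2(153, 680), 0]) cube([45, 55, 697]);
translate([417, 1183, 0]) mirror([1, 0, 0]) rotate([0, atan2(153, 680), 0]) cube([45, 55, 697]);


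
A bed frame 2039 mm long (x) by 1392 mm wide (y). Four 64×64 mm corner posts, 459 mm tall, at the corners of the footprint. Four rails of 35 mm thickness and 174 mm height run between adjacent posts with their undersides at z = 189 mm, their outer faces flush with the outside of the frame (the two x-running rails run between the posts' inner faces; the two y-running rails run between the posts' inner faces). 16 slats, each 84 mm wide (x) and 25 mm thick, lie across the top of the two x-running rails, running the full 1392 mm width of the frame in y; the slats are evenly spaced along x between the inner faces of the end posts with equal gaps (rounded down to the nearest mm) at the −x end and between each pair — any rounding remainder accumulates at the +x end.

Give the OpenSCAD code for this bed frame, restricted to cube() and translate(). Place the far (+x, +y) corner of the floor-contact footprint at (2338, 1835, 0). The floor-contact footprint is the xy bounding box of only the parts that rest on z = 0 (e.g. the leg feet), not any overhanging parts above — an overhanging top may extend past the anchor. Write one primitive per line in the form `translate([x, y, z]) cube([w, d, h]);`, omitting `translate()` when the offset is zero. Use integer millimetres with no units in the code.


translate([299, 443, 0]) cube([64, 64, 459]);
translate([299, 1771, 0]) cube([64, 64, 459]);
translate([2274, 443, 0]) cube([64, 64, 459]);
translate([2274, 1771, 0]) cube([64, 64, 459]);
translate([363, 443, 189]) cube([1911, 35, 174]);
translate([363, 1800, 189]) cube([1911, 35, 174]);
translate([299, 507, 189]) cube([35, 1264, 174]);
translate([2303, 507, 189]) cube([35, 1264, 174]);
translate([396, 443, 363]) cube([84, 1392, 25]);
translate([513, 443, 363]) cube([84, 1392, 25]);
translate([630, 443, 363]) cube([84, 1392, 25]);
translate([747, 443, 363]) cube([84, 1392, 25]);
translate([864, 443, 363]) cube([84, 1392, 25]);
translate([981, 443, 363]) cube([84, 1392, 25]);
translate([1098, 443, 363]) cube([84, 1392, 25]);
translate([1215, 443, 363]) cube([84, 1392, 25]);
translate([1332, 443, 363]) cube([84, 1392, 25]);
translate([1449, 443, 363]) cube([84, 1392, 25]);
translate([1566, 443, 363]) cube([84, 1392, 25]);
translate([1683, 443, 363]) cube([84, 1392, 25]);
translate([1800, 443, 363]) cube([84, 1392, 25]);
translate([1917, 443, 363]) cube([84, 1392, 25]);
translate([2034, 443, 363]) cube([84, 1392, 25]);
translate([2151, 443, 363]) cube([84, 1392, 25]);


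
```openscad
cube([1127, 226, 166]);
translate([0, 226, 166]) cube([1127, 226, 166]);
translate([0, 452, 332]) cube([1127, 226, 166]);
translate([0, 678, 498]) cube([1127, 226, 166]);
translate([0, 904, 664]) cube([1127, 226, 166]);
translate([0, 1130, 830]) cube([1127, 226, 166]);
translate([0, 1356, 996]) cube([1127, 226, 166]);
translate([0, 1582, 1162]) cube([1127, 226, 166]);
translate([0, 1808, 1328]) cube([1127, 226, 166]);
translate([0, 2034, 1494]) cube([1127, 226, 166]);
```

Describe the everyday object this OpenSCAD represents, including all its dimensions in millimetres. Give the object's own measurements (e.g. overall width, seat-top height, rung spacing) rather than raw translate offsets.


A straight staircase of 10 solid steps. Each step is 1127 mm wide (x), 226 mm deep (y, the going) and 166 mm tall (the rise). The first step rests on the floor; each subsequent step sits one going further in +y and one rise higher in +z, directly behind and above the previous step with no overlap.


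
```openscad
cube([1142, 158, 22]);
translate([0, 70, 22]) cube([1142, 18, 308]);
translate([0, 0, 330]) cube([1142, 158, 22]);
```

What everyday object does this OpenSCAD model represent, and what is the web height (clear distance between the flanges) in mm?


An I-beam. The web height is 308 mm.

Two wide flanges with a thin centred web — an I-beam. Overall 352 mm minus two 22 mm flanges gives a web of 352 − 2·22 = 308 mm.


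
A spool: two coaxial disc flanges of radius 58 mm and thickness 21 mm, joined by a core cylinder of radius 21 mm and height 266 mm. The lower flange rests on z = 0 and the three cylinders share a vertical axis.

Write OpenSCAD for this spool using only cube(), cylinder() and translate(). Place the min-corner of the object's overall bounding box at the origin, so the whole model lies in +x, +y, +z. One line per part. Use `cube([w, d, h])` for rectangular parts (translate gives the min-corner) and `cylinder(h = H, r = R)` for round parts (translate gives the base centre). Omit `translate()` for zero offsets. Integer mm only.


translate([58, 58, 0]) cylinder(h = 21, r = 58);
translate([58, 58, 21]) cylinder(h = 266, r = 21);
translate([58, 58, 287]) cylinder(h = 21, r = 58);


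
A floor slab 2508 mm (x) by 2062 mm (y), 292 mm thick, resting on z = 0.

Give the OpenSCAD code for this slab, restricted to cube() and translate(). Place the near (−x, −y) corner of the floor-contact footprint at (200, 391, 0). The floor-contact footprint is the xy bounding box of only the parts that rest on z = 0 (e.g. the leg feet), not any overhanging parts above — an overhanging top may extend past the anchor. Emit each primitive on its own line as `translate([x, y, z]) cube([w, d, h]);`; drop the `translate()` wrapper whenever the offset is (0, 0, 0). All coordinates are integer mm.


translate([200, 391, 0]) cube([2508, 2062, 292]);


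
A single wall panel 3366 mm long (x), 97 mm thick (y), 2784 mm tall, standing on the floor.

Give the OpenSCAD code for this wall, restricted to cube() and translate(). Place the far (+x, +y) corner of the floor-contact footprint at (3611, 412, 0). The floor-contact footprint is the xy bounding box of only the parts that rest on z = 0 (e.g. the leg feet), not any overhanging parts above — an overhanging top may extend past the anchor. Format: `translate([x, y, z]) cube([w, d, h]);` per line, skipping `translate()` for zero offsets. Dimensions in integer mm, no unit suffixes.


translate([245, 315, 0]) cube([3366, 97, 2784]);


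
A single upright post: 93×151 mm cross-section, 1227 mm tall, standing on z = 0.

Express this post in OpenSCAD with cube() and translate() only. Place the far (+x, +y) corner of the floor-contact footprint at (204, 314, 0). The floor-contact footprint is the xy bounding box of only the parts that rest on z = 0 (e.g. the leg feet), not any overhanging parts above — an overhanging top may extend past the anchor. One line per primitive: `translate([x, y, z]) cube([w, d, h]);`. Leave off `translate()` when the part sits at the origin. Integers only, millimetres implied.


translate([111, 163, 0]) cube([93, 151, 1227]);


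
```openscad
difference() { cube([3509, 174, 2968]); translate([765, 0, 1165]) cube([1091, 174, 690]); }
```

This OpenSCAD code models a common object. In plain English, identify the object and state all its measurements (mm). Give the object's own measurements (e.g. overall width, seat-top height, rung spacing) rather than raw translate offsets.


A wall 3509 mm long (x), 174 mm thick (y), 2968 mm tall, with a rectangular window opening cut through it. The opening is 1091 mm wide and 690 mm tall; its sill is at z = 1165 mm and its near (−x) edge is 765 mm from the wall's −x end. The opening passes through the full wall thickness.


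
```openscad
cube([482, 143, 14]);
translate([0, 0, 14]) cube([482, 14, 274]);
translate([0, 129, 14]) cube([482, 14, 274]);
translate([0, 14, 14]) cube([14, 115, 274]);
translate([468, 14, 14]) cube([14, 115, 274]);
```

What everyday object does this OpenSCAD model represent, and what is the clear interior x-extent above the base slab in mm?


An open box. The internal width is 454 mm.

A 482×143 base slab with four walls standing on it — an open box. The base is 482 mm wide and the walls are 14 mm thick, so the internal width is 482 − 2 × 14 = 454 mm.


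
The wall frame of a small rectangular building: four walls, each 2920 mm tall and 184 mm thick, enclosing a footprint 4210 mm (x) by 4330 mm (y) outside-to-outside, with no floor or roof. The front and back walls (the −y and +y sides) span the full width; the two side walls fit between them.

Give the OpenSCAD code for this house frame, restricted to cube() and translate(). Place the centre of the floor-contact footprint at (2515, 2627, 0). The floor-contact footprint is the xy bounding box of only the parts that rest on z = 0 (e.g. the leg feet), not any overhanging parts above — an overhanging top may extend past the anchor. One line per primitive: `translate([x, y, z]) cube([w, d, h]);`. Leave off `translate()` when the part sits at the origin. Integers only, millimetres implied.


translate([410, 462, 0]) cube([4210, 184, 2920]);
translate([410, 4608, 0]) cube([4210, 184, 2920]);
translate([410, 646, 0]) cube([184, 3962, 2920]);
translate([4436, 646, 0]) cube([184, 3962, 2920]);


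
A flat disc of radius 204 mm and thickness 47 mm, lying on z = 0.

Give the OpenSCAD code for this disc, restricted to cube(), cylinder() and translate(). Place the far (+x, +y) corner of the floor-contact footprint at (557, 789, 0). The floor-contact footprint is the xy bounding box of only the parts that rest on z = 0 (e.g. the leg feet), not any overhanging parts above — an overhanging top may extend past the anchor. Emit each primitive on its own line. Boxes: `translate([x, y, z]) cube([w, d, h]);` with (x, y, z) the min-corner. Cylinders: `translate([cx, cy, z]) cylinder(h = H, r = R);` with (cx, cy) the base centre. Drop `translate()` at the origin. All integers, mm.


translate([353, 585, 0]) cylinder(h = 47, r = 204);


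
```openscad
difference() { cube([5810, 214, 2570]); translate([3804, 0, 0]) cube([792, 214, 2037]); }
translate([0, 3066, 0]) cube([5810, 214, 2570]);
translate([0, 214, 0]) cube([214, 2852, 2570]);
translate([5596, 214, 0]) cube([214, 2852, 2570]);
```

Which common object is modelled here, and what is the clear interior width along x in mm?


A single room. The interior width is 5382 mm.

Four walls enclosing a rectangle with a door in the front wall — a room. Outside width 5810 minus two 214 mm walls gives 5382 mm.


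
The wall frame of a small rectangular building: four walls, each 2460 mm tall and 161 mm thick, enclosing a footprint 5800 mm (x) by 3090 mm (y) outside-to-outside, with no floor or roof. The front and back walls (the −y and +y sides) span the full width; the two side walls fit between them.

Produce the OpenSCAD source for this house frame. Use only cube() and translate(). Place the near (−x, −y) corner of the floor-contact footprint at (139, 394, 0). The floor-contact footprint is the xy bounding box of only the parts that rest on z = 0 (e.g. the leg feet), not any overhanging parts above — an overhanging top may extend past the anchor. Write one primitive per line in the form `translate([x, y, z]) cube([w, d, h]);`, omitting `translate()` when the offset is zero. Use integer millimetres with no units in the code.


translate([139, 394, 0]) cube([5800, 161, 2460]);
translate([139, 3323, 0]) cube([5800, 161, 2460]);
translate([139, 555, 0]) cube([161, 2768, 2460]);
translate([5778, 555, 0]) cube([161, 2768, 2460]);


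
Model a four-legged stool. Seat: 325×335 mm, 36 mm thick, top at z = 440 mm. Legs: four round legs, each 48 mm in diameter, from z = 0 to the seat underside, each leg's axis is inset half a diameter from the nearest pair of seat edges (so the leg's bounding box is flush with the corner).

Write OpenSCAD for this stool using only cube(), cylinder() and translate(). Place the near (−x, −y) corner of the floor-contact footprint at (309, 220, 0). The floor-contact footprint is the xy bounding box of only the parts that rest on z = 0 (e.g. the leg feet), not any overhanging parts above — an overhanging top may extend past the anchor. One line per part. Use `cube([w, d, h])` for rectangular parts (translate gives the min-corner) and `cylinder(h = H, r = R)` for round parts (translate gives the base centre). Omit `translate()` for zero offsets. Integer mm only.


// leg_h = 440 - 36 = 404
translate([309, 220, 404]) cube([325, 335, 36]);
translate([333, 244, 0]) cylinder(h = 404, r = 24);
translate([610, 244, 0]) cylinder(h = 404, r = 24);
translate([333, 531, 0]) cylinder(h = 404, r = 24);
translate([610, 531, 0]) cylinder(h = 404, r = 24);


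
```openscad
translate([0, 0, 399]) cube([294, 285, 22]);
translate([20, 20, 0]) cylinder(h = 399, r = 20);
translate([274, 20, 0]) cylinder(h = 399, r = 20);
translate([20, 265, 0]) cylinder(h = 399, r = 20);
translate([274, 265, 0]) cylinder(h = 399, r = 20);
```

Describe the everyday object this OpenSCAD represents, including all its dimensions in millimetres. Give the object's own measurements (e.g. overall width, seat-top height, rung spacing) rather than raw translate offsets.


A four-legged stool. The seat is a 294×285×22 mm slab whose top surface is at z = 421 mm; four round legs, each 40 mm in diameter, run from the floor (z = 0) to the underside of the seat, each leg's axis is inset half a diameter from the nearest pair of seat edges (so the leg's bounding box is flush with the corner).


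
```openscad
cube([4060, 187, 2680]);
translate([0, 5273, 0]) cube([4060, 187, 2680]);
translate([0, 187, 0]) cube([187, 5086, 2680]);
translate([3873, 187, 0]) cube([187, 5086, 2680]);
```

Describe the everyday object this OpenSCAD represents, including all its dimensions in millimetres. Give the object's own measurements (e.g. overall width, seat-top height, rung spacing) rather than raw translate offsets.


The wall frame of a small rectangular building: four walls, each 2680 mm tall and 187 mm thick, enclosing a footprint 4060 mm (x) by 5460 mm (y) outside-to-outside, with no floor or roof. The front and back walls (the −y and +y sides) span the full width; the two side walls fit between them.


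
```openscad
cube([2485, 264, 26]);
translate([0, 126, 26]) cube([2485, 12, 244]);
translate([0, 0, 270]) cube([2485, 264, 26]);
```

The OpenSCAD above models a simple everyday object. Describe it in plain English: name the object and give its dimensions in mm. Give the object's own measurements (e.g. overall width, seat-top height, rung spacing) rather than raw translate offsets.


An I-beam lying along x, 2485 mm long. Overall section height 296 mm. Two flanges 264 mm wide (y) and 26 mm thick, one on the floor and one at the top; a web 12 mm thick runs between them, centred on the flange width.


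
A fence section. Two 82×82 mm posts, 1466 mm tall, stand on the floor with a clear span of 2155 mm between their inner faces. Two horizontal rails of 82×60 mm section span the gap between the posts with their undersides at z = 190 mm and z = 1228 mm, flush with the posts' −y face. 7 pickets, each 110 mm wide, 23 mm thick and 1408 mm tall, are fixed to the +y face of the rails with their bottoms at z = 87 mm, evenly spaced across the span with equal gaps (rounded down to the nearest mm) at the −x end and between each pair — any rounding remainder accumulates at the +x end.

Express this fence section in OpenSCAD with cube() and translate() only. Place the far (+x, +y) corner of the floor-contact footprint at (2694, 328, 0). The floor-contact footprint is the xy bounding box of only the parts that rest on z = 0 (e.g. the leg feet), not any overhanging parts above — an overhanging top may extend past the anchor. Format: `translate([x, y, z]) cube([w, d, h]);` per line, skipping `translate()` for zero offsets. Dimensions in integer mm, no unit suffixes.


translate([375, 246, 0]) cube([82, 82, 1466]);
translate([2612, 246, 0]) cube([82, 82, 1466]);
translate([457, 246, 190]) cube([2155, 82, 60]);
translate([457, 246, 1228]) cube([2155, 82, 60]);
translate([630, 328, 87]) cube([110, 23, 1408]);
translate([913, 328, 87]) cube([110, 23, 1408]);
translate([1196, 328, 87]) cube([110, 23, 1408]);
translate([1479, 328, 87]) cube([110, 23, 1408]);
translate([1762, 328, 87]) cube([110, 23, 1408]);
translate([2045, 328, 87]) cube([110, 23, 1408]);
translate([2328, 328, 87]) cube([110, 23, 1408]);


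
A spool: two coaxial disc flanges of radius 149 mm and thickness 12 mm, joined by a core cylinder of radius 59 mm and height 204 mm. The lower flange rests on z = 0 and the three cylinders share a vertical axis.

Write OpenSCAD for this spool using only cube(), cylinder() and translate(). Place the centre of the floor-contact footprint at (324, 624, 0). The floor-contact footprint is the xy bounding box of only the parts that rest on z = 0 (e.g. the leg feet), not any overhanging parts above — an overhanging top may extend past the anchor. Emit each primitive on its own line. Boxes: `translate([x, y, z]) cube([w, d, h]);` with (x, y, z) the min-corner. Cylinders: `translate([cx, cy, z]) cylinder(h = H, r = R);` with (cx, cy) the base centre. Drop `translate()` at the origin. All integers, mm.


translate([324, 624, 0]) cylinder(h = 12, r = 149);
translate([324, 624, 12]) cylinder(h = 204, r = 59);
translate([324, 624, 216]) cylinder(h = 12, r = 149);


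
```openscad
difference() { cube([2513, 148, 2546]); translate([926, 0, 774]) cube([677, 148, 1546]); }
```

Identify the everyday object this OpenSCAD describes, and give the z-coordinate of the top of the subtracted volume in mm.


A wall with a window opening. The window head height is 2320 mm.

A wall with a rectangular opening subtracted — a window. Sill at z = 774, opening 1546 mm tall, so the head is at 774 + 1546 = 2320 mm.


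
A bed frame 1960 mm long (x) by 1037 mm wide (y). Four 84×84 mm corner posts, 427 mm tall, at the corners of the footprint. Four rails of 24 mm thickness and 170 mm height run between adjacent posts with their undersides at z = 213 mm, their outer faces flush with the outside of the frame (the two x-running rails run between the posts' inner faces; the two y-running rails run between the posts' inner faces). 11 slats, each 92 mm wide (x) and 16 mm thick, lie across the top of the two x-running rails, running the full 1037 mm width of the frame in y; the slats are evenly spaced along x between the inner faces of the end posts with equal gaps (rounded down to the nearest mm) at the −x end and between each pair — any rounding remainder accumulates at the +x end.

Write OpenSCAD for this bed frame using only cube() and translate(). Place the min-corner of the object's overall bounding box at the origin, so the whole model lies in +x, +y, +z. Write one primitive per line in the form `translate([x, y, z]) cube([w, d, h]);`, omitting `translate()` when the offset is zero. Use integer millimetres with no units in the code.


cube([84, 84, 427]);
translate([0, 953, 0]) cube([84, 84, 427]);
translate([1876, 0, 0]) cube([84, 84, 427]);
translate([1876, 953, 0]) cube([84, 84, 427]);
translate([84, 0, 213]) cube([1792, 24, 170]);
translate([84, 1013, 213]) cube([1792, 24, 170]);
translate([0, 84, 213]) cube([24, 869, 170]);
translate([1936, 84, 213]) cube([24, 869, 170]);
translate([149, 0, 383]) cube([92, 1037, 16]);
translate([306, 0, 383]) cube([92, 1037, 16]);
translate([463, 0, 383]) cube([92, 1037, 16]);
translate([620, 0, 383]) cube([92, 1037, 16]);
translate([777, 0, 383]) cube([92, 1037, 16]);
translate([934, 0, 383]) cube([92, 1037, 16]);
translate([1091, 0, 383]) cube([92, 1037, 16]);
translate([1248, 0, 383]) cube([92, 1037, 16]);
translate([1405, 0, 383]) cube([92, 1037, 16]);
translate([1562, 0, 383]) cube([92, 1037, 16]);
translate([1719, 0, 383]) cube([92, 1037, 16]);


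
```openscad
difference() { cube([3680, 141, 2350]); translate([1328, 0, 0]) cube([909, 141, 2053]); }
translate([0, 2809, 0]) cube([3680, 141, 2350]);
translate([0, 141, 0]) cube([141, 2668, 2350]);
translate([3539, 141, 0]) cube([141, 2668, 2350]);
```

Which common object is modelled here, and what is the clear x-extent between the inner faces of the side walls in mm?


A single room. The interior width is 3398 mm.

Four walls enclosing a rectangle with a door in the front wall — a room. Outside width 3680 minus two 141 mm walls gives 3398 mm.


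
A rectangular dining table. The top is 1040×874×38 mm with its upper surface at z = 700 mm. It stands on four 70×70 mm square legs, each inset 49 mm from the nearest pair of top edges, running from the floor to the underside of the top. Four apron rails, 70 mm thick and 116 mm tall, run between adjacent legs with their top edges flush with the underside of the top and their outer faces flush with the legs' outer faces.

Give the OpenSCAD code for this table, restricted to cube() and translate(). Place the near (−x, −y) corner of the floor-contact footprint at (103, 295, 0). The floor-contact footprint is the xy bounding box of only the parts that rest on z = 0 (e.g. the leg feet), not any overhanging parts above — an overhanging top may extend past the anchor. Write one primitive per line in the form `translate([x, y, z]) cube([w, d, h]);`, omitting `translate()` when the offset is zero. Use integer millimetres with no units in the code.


translate([54, 246, 662]) cube([1040, 874, 38]);
translate([103, 295, 0]) cube([70, 70, 662]);
translate([975, 295, 0]) cube([70, 70, 662]);
translate([103, 1001, 0]) cube([70, 70, 662]);
translate([975, 1001, 0]) cube([70, 70, 662]);
translate([173, 295, 546]) cube([802, 70, 116]);
translate([173, 1001, 546]) cube([802, 70, 116]);
translate([103, 365, 546]) cube([70, 636, 116]);
translate([975, 365, 546]) cube([70, 636, 116]);


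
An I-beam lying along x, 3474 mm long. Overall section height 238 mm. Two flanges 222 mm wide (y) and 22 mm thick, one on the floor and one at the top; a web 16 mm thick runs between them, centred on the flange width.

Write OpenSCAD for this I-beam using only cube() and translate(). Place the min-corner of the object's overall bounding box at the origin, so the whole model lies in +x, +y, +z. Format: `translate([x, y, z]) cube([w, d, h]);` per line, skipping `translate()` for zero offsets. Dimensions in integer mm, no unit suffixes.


cube([3474, 222, 22]);
translate([0, 103, 22]) cube([3474, 16, 194]);
translate([0, 0, 216]) cube([3474, 222, 22]);


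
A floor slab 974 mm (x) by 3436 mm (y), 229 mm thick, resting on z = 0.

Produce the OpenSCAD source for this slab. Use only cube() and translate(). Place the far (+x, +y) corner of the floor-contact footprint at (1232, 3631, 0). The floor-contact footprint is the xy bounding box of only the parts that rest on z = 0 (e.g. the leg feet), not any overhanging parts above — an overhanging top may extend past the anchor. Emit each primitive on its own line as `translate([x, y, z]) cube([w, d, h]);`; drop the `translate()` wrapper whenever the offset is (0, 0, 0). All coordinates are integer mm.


translate([258, 195, 0]) cube([974, 3436, 229]);


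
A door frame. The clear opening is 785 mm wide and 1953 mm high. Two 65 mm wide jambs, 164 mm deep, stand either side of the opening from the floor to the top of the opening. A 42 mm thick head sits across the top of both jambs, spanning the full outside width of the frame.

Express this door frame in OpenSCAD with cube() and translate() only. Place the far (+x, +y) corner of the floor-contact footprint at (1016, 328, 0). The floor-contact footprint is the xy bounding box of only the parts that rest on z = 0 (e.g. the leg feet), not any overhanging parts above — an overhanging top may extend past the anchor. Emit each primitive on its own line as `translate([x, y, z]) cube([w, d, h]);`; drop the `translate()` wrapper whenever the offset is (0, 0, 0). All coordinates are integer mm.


translate([101, 164, 0]) cube([65, 164, 1953]);
translate([951, 164, 0]) cube([65, 164, 1953]);
translate([101, 164, 1953]) cube([915, 164, 42]);


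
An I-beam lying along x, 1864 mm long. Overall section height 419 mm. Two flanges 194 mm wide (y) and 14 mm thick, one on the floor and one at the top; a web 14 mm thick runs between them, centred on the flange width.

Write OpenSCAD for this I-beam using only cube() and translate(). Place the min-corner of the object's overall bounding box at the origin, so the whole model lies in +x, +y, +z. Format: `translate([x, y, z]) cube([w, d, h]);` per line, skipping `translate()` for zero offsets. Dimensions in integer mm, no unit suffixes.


cube([1864, 194, 14]);
translate([0, 90, 14]) cube([1864, 14, 391]);
translate([0, 0, 405]) cube([1864, 194, 14]);


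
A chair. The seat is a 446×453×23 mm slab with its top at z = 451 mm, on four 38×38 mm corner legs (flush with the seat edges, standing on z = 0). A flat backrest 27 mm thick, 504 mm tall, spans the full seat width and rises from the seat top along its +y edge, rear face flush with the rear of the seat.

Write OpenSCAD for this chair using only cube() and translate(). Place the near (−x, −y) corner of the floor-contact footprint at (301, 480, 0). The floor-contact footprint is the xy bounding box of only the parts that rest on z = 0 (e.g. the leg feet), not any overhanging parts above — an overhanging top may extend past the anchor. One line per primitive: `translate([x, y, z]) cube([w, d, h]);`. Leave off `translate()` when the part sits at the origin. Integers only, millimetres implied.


translate([301, 480, 428]) cube([446, 453, 23]);
translate([301, 480, 0]) cube([38, 38, 428]);
translate([709, 480, 0]) cube([38, 38, 428]);
translate([301, 895, 0]) cube([38, 38, 428]);
translate([709, 895, 0]) cube([38, 38, 428]);
translate([301, 906, 451]) cube([446, 27, 504]);


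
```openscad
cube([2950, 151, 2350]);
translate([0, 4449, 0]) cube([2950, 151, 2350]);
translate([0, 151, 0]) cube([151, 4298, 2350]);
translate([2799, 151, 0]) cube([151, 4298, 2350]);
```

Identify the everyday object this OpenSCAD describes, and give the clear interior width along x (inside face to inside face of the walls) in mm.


A house (or room) frame. The interior width is 2648 mm.

Four 2350 mm walls enclosing a rectangle with no floor or roof — a room or house frame. Outside width is 2950 mm and wall thickness is 151 mm, so the interior width is 2950 − 2 × 151 = 2648 mm.


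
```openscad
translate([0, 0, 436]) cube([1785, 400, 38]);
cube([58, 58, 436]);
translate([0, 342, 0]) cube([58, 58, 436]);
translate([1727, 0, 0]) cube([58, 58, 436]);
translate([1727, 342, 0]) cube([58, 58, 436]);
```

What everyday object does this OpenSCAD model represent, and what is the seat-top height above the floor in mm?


A bench. The seat-top height is 474 mm.

A long slab on four corner posts — a bench. The slab sits at z = 436 with thickness 38, so the top is 436 + 38 = 474 mm.


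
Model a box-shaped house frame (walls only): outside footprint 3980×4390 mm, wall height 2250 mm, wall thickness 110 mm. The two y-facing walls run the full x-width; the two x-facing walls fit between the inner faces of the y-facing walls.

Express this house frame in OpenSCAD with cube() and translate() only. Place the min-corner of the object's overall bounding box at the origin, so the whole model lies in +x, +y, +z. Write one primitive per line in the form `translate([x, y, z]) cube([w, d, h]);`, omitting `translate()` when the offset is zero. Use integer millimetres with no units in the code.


cube([3980, 110, 2250]);
translate([0, 4280, 0]) cube([3980, 110, 2250]);
translate([0, 110, 0]) cube([110, 4170, 2250]);
translate([3870, 110, 0]) cube([110, 4170, 2250]);


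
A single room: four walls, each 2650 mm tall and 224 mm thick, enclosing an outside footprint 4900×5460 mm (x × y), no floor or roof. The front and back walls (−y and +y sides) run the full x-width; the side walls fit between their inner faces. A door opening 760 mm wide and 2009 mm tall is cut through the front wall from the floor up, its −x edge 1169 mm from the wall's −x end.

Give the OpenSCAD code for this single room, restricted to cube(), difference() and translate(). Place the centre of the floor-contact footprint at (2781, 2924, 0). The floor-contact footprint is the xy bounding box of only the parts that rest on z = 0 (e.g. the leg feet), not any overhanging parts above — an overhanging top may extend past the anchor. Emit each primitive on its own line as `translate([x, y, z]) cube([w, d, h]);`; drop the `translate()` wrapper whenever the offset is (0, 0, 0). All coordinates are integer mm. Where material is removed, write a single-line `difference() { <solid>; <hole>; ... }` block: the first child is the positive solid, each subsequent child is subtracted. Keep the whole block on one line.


difference() { translate([331, 194, 0]) cube([4900, 224, 2650]); translate([1500, 194, 0]) cube([760, 224, 2009]); }
translate([331, 5430, 0]) cube([4900, 224, 2650]);
translate([331, 418, 0]) cube([224, 5012, 2650]);
translate([5007, 418, 0]) cube([224, 5012, 2650]);


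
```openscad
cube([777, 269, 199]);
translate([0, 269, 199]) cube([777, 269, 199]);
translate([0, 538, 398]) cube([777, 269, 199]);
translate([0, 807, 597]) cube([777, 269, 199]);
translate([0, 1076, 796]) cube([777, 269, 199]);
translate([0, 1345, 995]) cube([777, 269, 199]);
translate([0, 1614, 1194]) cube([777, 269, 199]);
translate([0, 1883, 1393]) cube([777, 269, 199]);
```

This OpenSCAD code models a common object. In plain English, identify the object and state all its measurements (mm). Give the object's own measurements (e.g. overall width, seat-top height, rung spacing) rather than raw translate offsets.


A straight staircase of 8 solid steps. Each step is 777 mm wide (x), 269 mm deep (y, the going) and 199 mm tall (the rise). The first step rests on the floor; each subsequent step sits one going further in +y and one rise higher in +z, directly behind and above the previous step with no overlap.


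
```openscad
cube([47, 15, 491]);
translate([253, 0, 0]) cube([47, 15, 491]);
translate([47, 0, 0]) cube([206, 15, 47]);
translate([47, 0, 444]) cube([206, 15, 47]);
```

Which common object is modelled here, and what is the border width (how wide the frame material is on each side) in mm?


A picture frame. The border width is 47 mm.

Four thin pieces enclosing a rectangular opening — a picture frame. The two full-height stiles are 491 mm tall; the top rail sits at z = 444 and is 47 mm tall, so the border above the opening is 491 − 444 = 47 mm, matching the stile x-width.


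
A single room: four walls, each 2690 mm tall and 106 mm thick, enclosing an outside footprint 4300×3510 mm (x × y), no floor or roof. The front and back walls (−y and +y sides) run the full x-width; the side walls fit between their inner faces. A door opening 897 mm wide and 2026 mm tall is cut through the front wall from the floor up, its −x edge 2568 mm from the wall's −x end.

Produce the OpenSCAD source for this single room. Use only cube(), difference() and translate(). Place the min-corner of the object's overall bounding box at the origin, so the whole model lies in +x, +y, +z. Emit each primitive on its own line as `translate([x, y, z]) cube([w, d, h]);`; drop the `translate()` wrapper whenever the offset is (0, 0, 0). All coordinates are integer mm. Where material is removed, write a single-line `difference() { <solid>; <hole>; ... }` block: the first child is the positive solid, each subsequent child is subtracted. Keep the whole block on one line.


difference() { cube([4300, 106, 2690]); translate([2568, 0, 0]) cube([897, 106, 2026]); }
translate([0, 3404, 0]) cube([4300, 106, 2690]);
translate([0, 106, 0]) cube([106, 3298, 2690]);
translate([4194, 106, 0]) cube([106, 3298, 2690]);


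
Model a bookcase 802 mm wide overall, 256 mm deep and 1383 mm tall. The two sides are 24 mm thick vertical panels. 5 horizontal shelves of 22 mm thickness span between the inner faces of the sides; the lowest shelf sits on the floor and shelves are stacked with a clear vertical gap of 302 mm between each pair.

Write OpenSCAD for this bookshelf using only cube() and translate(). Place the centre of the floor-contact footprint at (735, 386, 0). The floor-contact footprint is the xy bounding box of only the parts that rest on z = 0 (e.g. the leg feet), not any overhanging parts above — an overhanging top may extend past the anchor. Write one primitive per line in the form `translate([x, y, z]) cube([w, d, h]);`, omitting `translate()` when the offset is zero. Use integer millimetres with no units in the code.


translate([334, 258, 0]) cube([24, 256, 1383]);
translate([1112, 258, 0]) cube([24, 256, 1383]);
translate([358, 258, 0]) cube([754, 256, 22]);
translate([358, 258, 324]) cube([754, 256, 22]);
translate([358, 258, 648]) cube([754, 256, 22]);
translate([358, 258, 972]) cube([754, 256, 22]);
translate([358, 258, 1296]) cube([754, 256, 22]);
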